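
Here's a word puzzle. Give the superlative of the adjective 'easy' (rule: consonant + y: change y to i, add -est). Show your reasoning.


Apply superlative formation (consonant + y: change y to i, add -est): 'easy' -> 'easiest'.

easiest


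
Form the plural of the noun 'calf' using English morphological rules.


Apply rule: Change -f to -ves. 'calf' becomes 'calves'.

calves


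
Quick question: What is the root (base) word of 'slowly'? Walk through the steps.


Remove suffix '-ly' from 'slowly' to get root 'slow'.

slow


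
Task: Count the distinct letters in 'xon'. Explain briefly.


Unique letters in 'xon': {n, o, x} = 3 distinct letters.

3


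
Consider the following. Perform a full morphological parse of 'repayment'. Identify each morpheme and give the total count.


Step 1: Identify prefix: 're' (meaning: again)
Step 2: Identify root: 'pay'
Step 3: Identify suffix(es): 'ment'
Decomposition: re- (prefix: again) + pay (root) + -ment (suffix: action/result)
Total morphemes: 3

3 morphemes (re- (prefix: again) + pay (root) + -ment (suffix: action/result))


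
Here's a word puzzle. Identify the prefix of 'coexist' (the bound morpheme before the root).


The word 'coexist' = 'co' (prefix) + 'exist' (root). The prefix is 'co'.

co


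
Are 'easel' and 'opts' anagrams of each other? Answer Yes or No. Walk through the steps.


Sorted letters of 'easel': 'aeels'
Sorted letters of 'opts': 'opst'
They do not match.

No


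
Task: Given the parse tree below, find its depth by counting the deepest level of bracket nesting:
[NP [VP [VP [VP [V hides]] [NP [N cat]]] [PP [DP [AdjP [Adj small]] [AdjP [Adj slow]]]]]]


Count bracket nesting levels:
'[' at pos 0: depth = 1
'[' at pos 4: depth = 2
'[' at pos 8: depth = 3
'[' at pos 12: depth = 4
'[' at pos 16: depth = 5
'[' at pos 27: depth = 4
'[' at pos 31: depth = 5
'[' at pos 41: depth = 3
'[' at pos 45: depth = 4
'[' at pos 49: depth = 5
'[' at pos 55: depth = 6
'[' at pos 68: depth = 5
'[' at pos 74: depth = 6
Maximum depth reached: 6

6


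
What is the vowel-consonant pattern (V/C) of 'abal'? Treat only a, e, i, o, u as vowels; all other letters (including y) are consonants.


Letter mapping: a = V, b = C, a = V, l = C.

VCVC


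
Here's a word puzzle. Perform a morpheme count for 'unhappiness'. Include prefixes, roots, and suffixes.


Decomposition: un- (prefix) + happy (root) + -ness (suffix) = 3 morpheme(s)

3 morphemes


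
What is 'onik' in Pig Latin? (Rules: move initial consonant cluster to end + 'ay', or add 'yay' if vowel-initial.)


'onik' starts with a vowel, so add 'yay': 'onikyay'.

onikyay


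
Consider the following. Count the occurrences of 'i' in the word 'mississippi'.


Letter 'i' in 'mississippi': found at position(s) 2, 5, 8, 11 = 4 occurrence(s).

4


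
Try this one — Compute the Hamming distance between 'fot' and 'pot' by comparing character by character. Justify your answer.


Alignment:
Position 1: 'f' vs 'p' = DIFFER
Position 2: 'o' vs 'o' = match
Position 3: 't' vs 't' = match
Total differences: 1

1


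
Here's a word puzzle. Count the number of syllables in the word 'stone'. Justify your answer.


Break 'stone' into syllables: stone -> stone = 1 syllable

1 syllable


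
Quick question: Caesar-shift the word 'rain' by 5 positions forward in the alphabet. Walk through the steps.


Shift each letter by 5: r -> w, a -> f, i -> n, n -> s. Result: 'wfns'.

wfns


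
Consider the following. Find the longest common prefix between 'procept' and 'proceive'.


Compare from the start: 5 characters match: 'proce'. Mismatch at position 6: 'p' vs 'i'.

proce


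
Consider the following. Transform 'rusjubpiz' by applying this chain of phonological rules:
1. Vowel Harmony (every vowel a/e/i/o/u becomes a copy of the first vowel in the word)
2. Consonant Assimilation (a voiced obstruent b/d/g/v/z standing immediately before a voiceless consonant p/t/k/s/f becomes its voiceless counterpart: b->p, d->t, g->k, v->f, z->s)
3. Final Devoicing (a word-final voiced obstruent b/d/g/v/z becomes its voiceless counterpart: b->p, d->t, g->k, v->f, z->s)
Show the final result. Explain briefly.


Starting form: 'rusjubpiz'
Rule 1: Vowel Harmony: all vowels become 'u' (matching first vowel). 'rusjubpiz' -> 'rusjubpuz'
Rule 2: Consonant Assimilation: voiced obstruent before voiceless consonant becomes voiceless ('bp' -> 'pp'). 'rusjubpuz' -> 'rusjuppuz'
Rule 3: Final Devoicing: word-final voiced obstruent 'z' becomes voiceless 's'. 'rusjuppuz' -> 'rusjuppus'
Final form: 'rusjuppus'

rusjuppus


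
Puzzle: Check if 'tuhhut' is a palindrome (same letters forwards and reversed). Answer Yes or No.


Forward: 'tuhhut'
Reversed: 'tuhhut'
They are identical.

Yes


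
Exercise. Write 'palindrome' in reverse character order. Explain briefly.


Reverse 'palindrome' character by character: 'emordnilap'.

emordnilap


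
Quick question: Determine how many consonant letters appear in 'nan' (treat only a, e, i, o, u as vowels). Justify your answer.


Consonants in 'nan': n, n = 2 consonants.

2


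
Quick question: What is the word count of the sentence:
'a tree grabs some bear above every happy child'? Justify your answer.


Split into words: a | tree | grabs | some | bear | above | every | happy | child = 9 words.

9


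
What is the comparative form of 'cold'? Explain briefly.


Apply comparative formation (add -er): 'cold' -> 'colder'.

colder


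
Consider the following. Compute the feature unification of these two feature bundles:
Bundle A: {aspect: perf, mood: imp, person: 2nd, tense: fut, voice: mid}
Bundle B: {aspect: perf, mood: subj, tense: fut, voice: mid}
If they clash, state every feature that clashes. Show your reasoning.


Compare features:
aspect: A=perf vs B=perf -> unified: perf
mood: A=imp vs B=subj -> CLASH
person: A=2nd vs B=_ -> unified: 2nd
tense: A=fut vs B=fut -> unified: fut
voice: A=mid vs B=mid -> unified: mid
Clash detected on feature 'mood' (imp vs subj); unification fails.

CLASH on 'mood' (imp vs subj)


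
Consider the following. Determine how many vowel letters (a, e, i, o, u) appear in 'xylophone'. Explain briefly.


Vowels in 'xylophone': o, o, e = 3 vowels.

3


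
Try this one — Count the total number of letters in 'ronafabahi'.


Spell out 'ronafabahi' and number each letter: r(1), o(2), n(3), a(4), f(5), a(6), b(7), a(8), h(9), i(10). Total: 10 letters.

10


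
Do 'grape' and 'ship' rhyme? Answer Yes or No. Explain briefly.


Rime (stressed vowel + following sounds) of 'grape': -ape = /eɪp/
Rime of 'ship': -ip = /ɪp/
/eɪp/ and /ɪp/ are different ending sounds, so the words do not rhyme.

No


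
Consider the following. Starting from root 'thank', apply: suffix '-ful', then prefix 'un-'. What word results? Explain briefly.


Step 1: Add suffix '-ful' to 'thank' = 'thankful'
Step 2: Add prefix 'un-' to 'thankful' = 'unthankful'

unthankful


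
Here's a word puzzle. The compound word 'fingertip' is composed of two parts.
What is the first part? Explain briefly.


Split 'fingertip' into 'finger' + 'tip'. The first part is 'finger'.

finger


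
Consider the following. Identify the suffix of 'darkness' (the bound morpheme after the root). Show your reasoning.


The word 'darkness' = 'dark' (root) + '-ness' (suffix). The suffix is '-ness'.

ness


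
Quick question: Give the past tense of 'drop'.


Apply rule: Double final consonant and add -ed. 'drop' becomes 'dropped'.

dropped


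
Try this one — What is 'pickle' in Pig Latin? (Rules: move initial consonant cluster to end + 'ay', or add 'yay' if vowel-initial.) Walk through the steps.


'pickle': move consonant cluster 'p' to end and add 'ay': 'icklepay'.

icklepay


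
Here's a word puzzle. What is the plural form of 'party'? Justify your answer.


Apply rule: Change -y to -ies (consonant + y). 'party' becomes 'parties'.

parties


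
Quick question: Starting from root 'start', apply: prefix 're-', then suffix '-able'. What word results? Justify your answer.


Step 1: Add prefix 're-' to 'start' = 'restart'
Step 2: Add suffix '-able' to 'restart' = 'restartable'

restartable


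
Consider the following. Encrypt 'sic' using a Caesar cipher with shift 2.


Shift each letter by 2: s -> u, i -> k, c -> e. Result: 'uke'.

uke


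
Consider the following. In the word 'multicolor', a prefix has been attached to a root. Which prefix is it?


The word 'multicolor' = 'multi' (prefix) + 'color' (root). The prefix is 'multi'.

multi


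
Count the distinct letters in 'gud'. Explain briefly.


Unique letters in 'gud': {d, g, u} = 3 distinct letters.

3


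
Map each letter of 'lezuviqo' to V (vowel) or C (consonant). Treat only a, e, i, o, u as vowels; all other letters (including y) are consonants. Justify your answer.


Letter mapping: l = C, e = V, z = C, u = V, v = C, i = V, q = C, o = V.

CVCVCVCV


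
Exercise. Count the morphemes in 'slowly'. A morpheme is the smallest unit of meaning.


Decomposition: slow (root) + -ly (suffix) = 2 morpheme(s)

2 morphemes


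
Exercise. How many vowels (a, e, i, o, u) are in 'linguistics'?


Vowels in 'linguistics': i, u, i, i = 4 vowels.

4


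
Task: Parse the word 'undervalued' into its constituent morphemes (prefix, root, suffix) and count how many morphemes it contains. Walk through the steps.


Step 1: Identify prefix: 'under' (meaning: beneath/insufficient)
Step 2: Identify root: 'value'
Step 3: Identify suffix(es): 'ed'
Decomposition: under- (prefix: beneath/insufficient) + value (root) + -ed (suffix: past)
Total morphemes: 3

3 morphemes (under- (prefix: beneath/insufficient) + value (root) + -ed (suffix: past))


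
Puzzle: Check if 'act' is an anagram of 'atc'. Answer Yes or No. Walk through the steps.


Sorted letters of 'act': 'act'
Sorted letters of 'atc': 'act'
They match.

Yes


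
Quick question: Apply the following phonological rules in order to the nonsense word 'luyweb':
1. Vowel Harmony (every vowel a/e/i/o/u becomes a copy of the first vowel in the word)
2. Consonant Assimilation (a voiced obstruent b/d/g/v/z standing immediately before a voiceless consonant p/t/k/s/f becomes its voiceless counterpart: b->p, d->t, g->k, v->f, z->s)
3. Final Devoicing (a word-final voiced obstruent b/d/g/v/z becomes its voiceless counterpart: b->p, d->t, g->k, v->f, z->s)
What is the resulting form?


Starting form: 'luyweb'
Rule 1: Vowel Harmony: all vowels become 'u' (matching first vowel). 'luyweb' -> 'luywub'
Rule 2: Consonant Assimilation: no voiced obstruent (b/d/g/v/z) stands immediately before a voiceless consonant (p/t/k/s/f). No change.
Rule 3: Final Devoicing: word-final voiced obstruent 'b' becomes voiceless 'p'. 'luywub' -> 'luywup'
Final form: 'luywup'

luywup


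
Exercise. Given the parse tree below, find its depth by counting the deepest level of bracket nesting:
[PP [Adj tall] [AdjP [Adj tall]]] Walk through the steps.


Count bracket nesting levels:
'[' at pos 0: depth = 1
'[' at pos 4: depth = 2
'[' at pos 15: depth = 2
'[' at pos 21: depth = 3
Maximum depth reached: 3

3


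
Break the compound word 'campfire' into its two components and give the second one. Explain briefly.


Split 'campfire' into 'camp' + 'fire'. The second part is 'fire'.

fire


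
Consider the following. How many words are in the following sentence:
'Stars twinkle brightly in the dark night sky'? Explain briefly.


Split into words: Stars | twinkle | brightly | in | the | dark | night | sky = 8 words.

8


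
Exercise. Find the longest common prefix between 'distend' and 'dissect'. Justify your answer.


Compare from the start: 3 characters match: 'dis'. Mismatch at position 4: 't' vs 's'.

dis


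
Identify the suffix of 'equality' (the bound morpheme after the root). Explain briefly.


The word 'equality' = 'equal' (root) + '-ity' (suffix). The suffix is '-ity'.

ity


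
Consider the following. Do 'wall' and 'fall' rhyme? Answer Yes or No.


Rime (stressed vowel + following sounds) of 'wall': -all = /ɔːl/
Rime of 'fall': -all = /ɔːl/
/ɔːl/ and /ɔːl/ are the same ending sound, so the words rhyme.

Yes


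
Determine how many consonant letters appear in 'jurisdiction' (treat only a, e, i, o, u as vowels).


Consonants in 'jurisdiction': j, r, s, d, c, t, n = 7 consonants.

7


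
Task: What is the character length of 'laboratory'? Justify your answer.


Spell out 'laboratory' and number each letter: l(1), a(2), b(3), o(4), r(5), a(6), t(7), o(8), r(9), y(10). Total: 10 letters.

10


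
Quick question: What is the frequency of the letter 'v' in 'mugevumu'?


Letter 'v' in 'mugevumu': found at position(s) 5 = 1 occurrence(s).

1


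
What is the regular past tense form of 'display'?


Apply rule: Add -ed. 'display' becomes 'displayed'.

displayed


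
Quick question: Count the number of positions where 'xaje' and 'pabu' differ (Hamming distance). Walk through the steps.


Alignment:
Position 1: 'x' vs 'p' = DIFFER
Position 2: 'a' vs 'a' = match
Position 3: 'j' vs 'b' = DIFFER
Position 4: 'e' vs 'u' = DIFFER
Total differences: 3

3


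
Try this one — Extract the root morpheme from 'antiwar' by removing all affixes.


Remove prefix 'anti' from 'antiwar' to get root 'war'.

war


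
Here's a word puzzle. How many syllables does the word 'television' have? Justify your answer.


Break 'television' into syllables: tel-e-vi-sion -> tel | e | vi | sion = 4 syllables

4 syllables


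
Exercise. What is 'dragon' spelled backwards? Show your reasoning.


Reverse 'dragon' character by character: 'nogard'.

nogard


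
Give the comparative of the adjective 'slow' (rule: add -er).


Apply comparative formation (add -er): 'slow' -> 'slower'.

slower


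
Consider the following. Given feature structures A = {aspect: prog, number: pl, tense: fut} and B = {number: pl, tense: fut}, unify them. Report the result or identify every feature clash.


Compare features:
aspect: A=prog vs B=_ -> unified: prog
number: A=pl vs B=pl -> unified: pl
tense: A=fut vs B=fut -> unified: fut
No clashes found.

Unified: {aspect: prog, number: pl, tense: fut}


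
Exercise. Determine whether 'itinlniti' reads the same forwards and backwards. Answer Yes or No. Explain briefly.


Forward: 'itinlniti'
Reversed: 'itinlniti'
They are identical.

Yes


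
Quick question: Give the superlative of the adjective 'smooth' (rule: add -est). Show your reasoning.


Apply superlative formation (add -est): 'smooth' -> 'smoothest'.

smoothest


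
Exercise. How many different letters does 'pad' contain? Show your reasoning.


Unique letters in 'pad': {a, d, p} = 3 distinct letters.

3


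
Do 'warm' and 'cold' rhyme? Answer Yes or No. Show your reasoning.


Rime (stressed vowel + following sounds) of 'warm': -arm = /ɔːrm/
Rime of 'cold': -old = /oʊld/
/ɔːrm/ and /oʊld/ are different ending sounds, so the words do not rhyme.

No


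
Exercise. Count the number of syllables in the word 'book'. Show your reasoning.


Break 'book' into syllables: book -> book = 1 syllable

1 syllable


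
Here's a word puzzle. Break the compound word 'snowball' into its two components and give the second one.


Split 'snowball' into 'snow' + 'ball'. The second part is 'ball'.

ball


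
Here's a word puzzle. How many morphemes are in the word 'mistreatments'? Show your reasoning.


Decomposition: mis- (prefix) + treat (root) + -ment (suffix) + -s (plural) = 4 morpheme(s)

4 morphemes


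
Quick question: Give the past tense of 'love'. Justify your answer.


Apply rule: Add -d (word ends in -e). 'love' becomes 'loved'.

loved


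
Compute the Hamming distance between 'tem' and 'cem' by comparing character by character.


Alignment:
Position 1: 't' vs 'c' = DIFFER
Position 2: 'e' vs 'e' = match
Position 3: 'm' vs 'm' = match
Total differences: 1

1


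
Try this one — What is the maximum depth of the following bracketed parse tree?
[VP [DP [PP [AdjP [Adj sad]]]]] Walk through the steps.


Count bracket nesting levels:
'[' at pos 0: depth = 1
'[' at pos 4: depth = 2
'[' at pos 8: depth = 3
'[' at pos 12: depth = 4
'[' at pos 18: depth = 5
Maximum depth reached: 5

5


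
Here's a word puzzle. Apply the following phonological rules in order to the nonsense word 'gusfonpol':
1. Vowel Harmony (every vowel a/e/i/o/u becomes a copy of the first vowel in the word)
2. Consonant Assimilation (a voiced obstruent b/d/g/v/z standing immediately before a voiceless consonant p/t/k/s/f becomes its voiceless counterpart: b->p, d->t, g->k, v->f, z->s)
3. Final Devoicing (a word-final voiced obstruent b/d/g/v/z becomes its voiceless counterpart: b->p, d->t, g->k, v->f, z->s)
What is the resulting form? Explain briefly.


Starting form: 'gusfonpol'
Rule 1: Vowel Harmony: all vowels become 'u' (matching first vowel). 'gusfonpol' -> 'gusfunpul'
Rule 2: Consonant Assimilation: no voiced obstruent (b/d/g/v/z) stands immediately before a voiceless consonant (p/t/k/s/f). No change.
Rule 3: Final Devoicing: final consonant 'l' is not one of the voiced obstruents b/d/g/v/z. No change.
Final form: 'gusfunpul'

gusfunpul


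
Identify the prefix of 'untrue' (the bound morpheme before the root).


The word 'untrue' = 'un' (prefix) + 'true' (root). The prefix is 'un'.

un


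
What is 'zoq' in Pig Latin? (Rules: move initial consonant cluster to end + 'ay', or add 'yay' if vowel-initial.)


'zoq': move consonant cluster 'z' to end and add 'ay': 'oqzay'.

oqzay


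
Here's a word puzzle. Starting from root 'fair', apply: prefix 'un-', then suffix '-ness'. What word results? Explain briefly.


Step 1: Add prefix 'un-' to 'fair' = 'unfair'
Step 2: Add suffix '-ness' to 'unfair' = 'unfairness'

unfairness


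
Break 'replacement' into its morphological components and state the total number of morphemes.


Step 1: Identify prefix: 're' (meaning: again)
Step 2: Identify root: 'place'
Step 3: Identify suffix(es): 'ment'
Decomposition: re- (prefix: again) + place (root) + -ment (suffix: action/result)
Total morphemes: 3

3 morphemes (re- (prefix: again) + place (root) + -ment (suffix: action/result))


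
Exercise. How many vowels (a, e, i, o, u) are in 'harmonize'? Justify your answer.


Vowels in 'harmonize': a, o, i, e = 4 vowels.

4


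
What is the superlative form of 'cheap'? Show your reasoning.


Apply superlative formation (add -est): 'cheap' -> 'cheapest'.

cheapest


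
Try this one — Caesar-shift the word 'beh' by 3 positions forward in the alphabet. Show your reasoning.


Shift each letter by 3: b -> e, e -> h, h -> k. Result: 'ehk'.

ehk


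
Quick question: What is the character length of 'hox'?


Spell out 'hox' and number each letter: h(1), o(2), x(3). Total: 3 letters.

3


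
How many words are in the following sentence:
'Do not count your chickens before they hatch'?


Split into words: Do | not | count | your | chickens | before | they | hatch = 8 words.

8


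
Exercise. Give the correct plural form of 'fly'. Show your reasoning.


Apply rule: Change -y to -ies (consonant + y). 'fly' becomes 'flies'.

flies


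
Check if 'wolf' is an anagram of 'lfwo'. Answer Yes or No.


Sorted letters of 'wolf': 'flow'
Sorted letters of 'lfwo': 'flow'
They match.

Yes


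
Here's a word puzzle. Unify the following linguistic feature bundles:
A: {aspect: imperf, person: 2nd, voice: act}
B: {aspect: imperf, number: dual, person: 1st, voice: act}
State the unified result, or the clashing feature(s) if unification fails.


Compare features:
aspect: A=imperf vs B=imperf -> unified: imperf
number: A=_ vs B=dual -> unified: dual
person: A=2nd vs B=1st -> CLASH
voice: A=act vs B=act -> unified: act
Clash detected on feature 'person' (2nd vs 1st); unification fails.

CLASH on 'person' (2nd vs 1st)


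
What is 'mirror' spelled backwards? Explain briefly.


Reverse 'mirror' character by character: 'rorrim'.

rorrim


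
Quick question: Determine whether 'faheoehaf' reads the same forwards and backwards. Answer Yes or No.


Forward: 'faheoehaf'
Reversed: 'faheoehaf'
They are identical.

Yes


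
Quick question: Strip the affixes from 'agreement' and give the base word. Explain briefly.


Remove suffix '-ment' from 'agreement' to get root 'agree'.

agree


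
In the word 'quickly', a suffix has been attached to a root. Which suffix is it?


The word 'quickly' = 'quick' (root) + '-ly' (suffix). The suffix is '-ly'.

ly


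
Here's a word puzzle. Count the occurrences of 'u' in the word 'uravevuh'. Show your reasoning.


Letter 'u' in 'uravevuh': found at position(s) 1, 7 = 2 occurrence(s).

2


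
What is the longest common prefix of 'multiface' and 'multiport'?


Compare from the start: 5 characters match: 'multi'. Mismatch at position 6: 'f' vs 'p'.

multi


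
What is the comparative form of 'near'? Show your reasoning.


Apply comparative formation (add -er): 'near' -> 'nearer'.

nearer


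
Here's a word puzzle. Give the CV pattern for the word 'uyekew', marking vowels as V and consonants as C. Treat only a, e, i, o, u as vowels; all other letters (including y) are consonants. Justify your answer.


Letter mapping: u = V, y = C, e = V, k = C, e = V, w = C.

VCVCVC


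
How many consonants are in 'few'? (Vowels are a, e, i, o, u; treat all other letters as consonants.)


Consonants in 'few': f, w = 2 consonants.

2


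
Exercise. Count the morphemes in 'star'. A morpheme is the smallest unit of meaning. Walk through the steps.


Decomposition: star (free morpheme) = 1 morpheme(s)

1 morphemes


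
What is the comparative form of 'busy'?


Apply comparative formation (consonant + y: change y to i, add -er): 'busy' -> 'busier'.

busier


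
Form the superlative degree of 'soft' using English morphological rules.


Apply superlative formation (add -est): 'soft' -> 'softest'.

softest


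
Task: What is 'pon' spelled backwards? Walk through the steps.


Reverse 'pon' character by character: 'nop'.

nop


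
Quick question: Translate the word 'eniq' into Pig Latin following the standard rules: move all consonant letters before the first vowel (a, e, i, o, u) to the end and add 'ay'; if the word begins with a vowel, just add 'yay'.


'eniq' starts with a vowel, so add 'yay': 'eniqyay'.

eniqyay


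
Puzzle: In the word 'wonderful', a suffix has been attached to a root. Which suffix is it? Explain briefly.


The word 'wonderful' = 'wonder' (root) + '-ful' (suffix). The suffix is '-ful'.

ful


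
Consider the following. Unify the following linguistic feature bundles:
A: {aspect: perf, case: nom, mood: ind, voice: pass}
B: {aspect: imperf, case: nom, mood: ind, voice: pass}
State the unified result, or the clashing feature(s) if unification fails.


Compare features:
aspect: A=perf vs B=imperf -> CLASH
case: A=nom vs B=nom -> unified: nom
mood: A=ind vs B=ind -> unified: ind
voice: A=pass vs B=pass -> unified: pass
Clash detected on feature 'aspect' (perf vs imperf); unification fails.

CLASH on 'aspect' (perf vs imperf)


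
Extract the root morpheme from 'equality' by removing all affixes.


Remove suffix '-ity' from 'equality' to get root 'equal'.

equal


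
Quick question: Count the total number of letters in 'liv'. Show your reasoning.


Spell out 'liv' and number each letter: l(1), i(2), v(3). Total: 3 letters.

3


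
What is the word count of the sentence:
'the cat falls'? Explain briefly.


Split into words: the | cat | falls = 3 words.

3


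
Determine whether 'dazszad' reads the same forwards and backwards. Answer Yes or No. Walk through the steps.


Forward: 'dazszad'
Reversed: 'dazszad'
They are identical.

Yes


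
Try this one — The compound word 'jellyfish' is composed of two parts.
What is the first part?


Split 'jellyfish' into 'jelly' + 'fish'. The first part is 'jelly'.

jelly


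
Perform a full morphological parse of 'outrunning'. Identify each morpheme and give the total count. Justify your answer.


Step 1: Identify prefix: 'out' (meaning: surpass)
Step 2: Identify root: 'run'
Step 3: Identify suffix(es): 'ing'
Decomposition: out- (prefix: surpass) + run (root) + -ing (suffix: ongoing action)
Total morphemes: 3

3 morphemes (out- (prefix: surpass) + run (root) + -ing (suffix: ongoing action))


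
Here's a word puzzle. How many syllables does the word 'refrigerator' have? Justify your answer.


Break 'refrigerator' into syllables: re-frig-er-a-tor -> re | frig | er | a | tor = 5 syllables

5 syllables


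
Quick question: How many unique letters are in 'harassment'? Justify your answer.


Unique letters in 'harassment': {a, e, h, m, n, r, s, t} = 8 distinct letters.

8


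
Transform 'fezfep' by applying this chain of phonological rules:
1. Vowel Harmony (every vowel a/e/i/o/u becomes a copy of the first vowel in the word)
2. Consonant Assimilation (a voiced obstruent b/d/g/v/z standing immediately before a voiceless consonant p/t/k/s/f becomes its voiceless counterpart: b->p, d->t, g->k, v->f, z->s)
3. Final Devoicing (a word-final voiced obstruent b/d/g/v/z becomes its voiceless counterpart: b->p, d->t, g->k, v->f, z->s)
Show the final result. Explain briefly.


Starting form: 'fezfep'
Rule 1: Vowel Harmony: all vowels already match. No change.
Rule 2: Consonant Assimilation: voiced obstruent before voiceless consonant becomes voiceless ('zf' -> 'sf'). 'fezfep' -> 'fesfep'
Rule 3: Final Devoicing: final consonant 'p' is not one of the voiced obstruents b/d/g/v/z. No change.
Final form: 'fesfep'

fesfep


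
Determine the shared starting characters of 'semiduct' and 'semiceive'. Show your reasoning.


Compare from the start: 4 characters match: 'semi'. Mismatch at position 5: 'd' vs 'c'.

semi


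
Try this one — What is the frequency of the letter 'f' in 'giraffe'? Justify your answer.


Letter 'f' in 'giraffe': found at position(s) 5, 6 = 2 occurrence(s).

2


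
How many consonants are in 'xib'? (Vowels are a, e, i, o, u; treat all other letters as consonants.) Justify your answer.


Consonants in 'xib': x, b = 2 consonants.

2


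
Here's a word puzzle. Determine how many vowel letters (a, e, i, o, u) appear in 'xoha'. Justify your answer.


Vowels in 'xoha': o, a = 2 vowels.

2


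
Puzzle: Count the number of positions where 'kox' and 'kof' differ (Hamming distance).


Alignment:
Position 1: 'k' vs 'k' = match
Position 2: 'o' vs 'o' = match
Position 3: 'x' vs 'f' = DIFFER
Total differences: 1

1


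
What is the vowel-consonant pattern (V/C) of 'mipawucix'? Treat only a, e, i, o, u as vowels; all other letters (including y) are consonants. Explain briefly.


Letter mapping: m = C, i = V, p = C, a = V, w = C, u = V, c = C, i = V, x = C.

CVCVCVCVC


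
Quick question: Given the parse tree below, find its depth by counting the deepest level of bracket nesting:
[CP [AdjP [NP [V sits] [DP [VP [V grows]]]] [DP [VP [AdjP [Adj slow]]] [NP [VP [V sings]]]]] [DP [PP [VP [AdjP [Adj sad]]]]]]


Count bracket nesting levels:
'[' at pos 0: depth = 1
'[' at pos 4: depth = 2
'[' at pos 10: depth = 3
'[' at pos 14: depth = 4
'[' at pos 23: depth = 4
'[' at pos 27: depth = 5
'[' at pos 31: depth = 6
'[' at pos 44: depth = 3
'[' at pos 48: depth = 4
'[' at pos 52: depth = 5
'[' at pos 58: depth = 6
'[' at pos 71: depth = 4
'[' at pos 75: depth = 5
'[' at pos 79: depth = 6
'[' at pos 93: depth = 2
'[' at pos 97: depth = 3
'[' at pos 101: depth = 4
'[' at pos 105: depth = 5
'[' at pos 111: depth = 6
Maximum depth reached: 6

6


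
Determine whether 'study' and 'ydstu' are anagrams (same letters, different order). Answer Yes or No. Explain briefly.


Sorted letters of 'study': 'dstuy'
Sorted letters of 'ydstu': 'dstuy'
They match.

Yes


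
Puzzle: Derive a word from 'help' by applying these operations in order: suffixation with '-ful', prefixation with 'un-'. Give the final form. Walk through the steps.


Step 1: Add suffix '-ful' to 'help' = 'helpful'
Step 2: Add prefix 'un-' to 'helpful' = 'unhelpful'

unhelpful


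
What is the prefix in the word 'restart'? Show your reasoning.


The word 'restart' = 're' (prefix) + 'start' (root). The prefix is 're'.

re


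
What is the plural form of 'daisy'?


Apply rule: Change -y to -ies (consonant + y). 'daisy' becomes 'daisies'.

daisies


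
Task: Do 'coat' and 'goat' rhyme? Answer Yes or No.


Rime (stressed vowel + following sounds) of 'coat': -oat = /oʊt/
Rime of 'goat': -oat = /oʊt/
/oʊt/ and /oʊt/ are the same ending sound, so the words rhyme.

Yes


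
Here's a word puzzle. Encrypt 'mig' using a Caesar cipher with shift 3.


Shift each letter by 3: m -> p, i -> l, g -> j. Result: 'plj'.

plj


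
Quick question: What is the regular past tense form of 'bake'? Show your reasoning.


Apply rule: Add -d (word ends in -e). 'bake' becomes 'baked'.

baked


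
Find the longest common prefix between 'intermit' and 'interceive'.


Compare from the start: 5 characters match: 'inter'. Mismatch at position 6: 'm' vs 'c'.

inter


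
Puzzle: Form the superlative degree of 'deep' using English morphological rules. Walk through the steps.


Apply superlative formation (add -est): 'deep' -> 'deepest'.

deepest


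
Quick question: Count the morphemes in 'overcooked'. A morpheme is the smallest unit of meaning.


Decomposition: over- (prefix) + cook (root) + -ed (suffix) = 3 morpheme(s)

3 morphemes


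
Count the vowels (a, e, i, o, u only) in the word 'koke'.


Vowels in 'koke': o, e = 2 vowels.

2


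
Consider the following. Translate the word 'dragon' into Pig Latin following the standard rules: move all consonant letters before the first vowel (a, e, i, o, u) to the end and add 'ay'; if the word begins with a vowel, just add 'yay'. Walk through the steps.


'dragon': move consonant cluster 'dr' to end and add 'ay': 'agondray'.

agondray


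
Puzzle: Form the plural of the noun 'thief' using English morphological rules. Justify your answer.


Apply rule: Change -f to -ves. 'thief' becomes 'thieves'.

thieves


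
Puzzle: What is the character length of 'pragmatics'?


Spell out 'pragmatics' and number each letter: p(1), r(2), a(3), g(4), m(5), a(6), t(7), i(8), c(9), s(10). Total: 10 letters.

10


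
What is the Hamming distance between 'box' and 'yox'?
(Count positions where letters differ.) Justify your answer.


Alignment:
Position 1: 'b' vs 'y' = DIFFER
Position 2: 'o' vs 'o' = match
Position 3: 'x' vs 'x' = match
Total differences: 1

1


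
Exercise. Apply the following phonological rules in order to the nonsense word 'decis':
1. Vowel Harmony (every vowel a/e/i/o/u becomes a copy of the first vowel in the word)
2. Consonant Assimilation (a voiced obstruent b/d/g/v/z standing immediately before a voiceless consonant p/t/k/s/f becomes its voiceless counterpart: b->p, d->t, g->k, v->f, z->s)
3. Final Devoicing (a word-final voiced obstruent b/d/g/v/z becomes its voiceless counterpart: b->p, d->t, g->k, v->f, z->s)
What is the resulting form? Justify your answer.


Starting form: 'decis'
Rule 1: Vowel Harmony: all vowels become 'e' (matching first vowel). 'decis' -> 'deces'
Rule 2: Consonant Assimilation: no voiced obstruent (b/d/g/v/z) stands immediately before a voiceless consonant (p/t/k/s/f). No change.
Rule 3: Final Devoicing: final consonant 's' is not one of the voiced obstruents b/d/g/v/z. No change.
Final form: 'deces'

deces


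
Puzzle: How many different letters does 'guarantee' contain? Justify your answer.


Unique letters in 'guarantee': {a, e, g, n, r, t, u} = 7 distinct letters.

7


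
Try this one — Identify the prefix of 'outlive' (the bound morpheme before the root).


The word 'outlive' = 'out' (prefix) + 'live' (root). The prefix is 'out'.

out


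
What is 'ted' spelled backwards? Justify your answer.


Reverse 'ted' character by character: 'det'.

det


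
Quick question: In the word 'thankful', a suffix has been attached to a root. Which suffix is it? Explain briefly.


The word 'thankful' = 'thank' (root) + '-ful' (suffix). The suffix is '-ful'.

ful


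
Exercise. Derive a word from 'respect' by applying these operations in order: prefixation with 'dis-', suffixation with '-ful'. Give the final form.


Step 1: Add prefix 'dis-' to 'respect' = 'disrespect'
Step 2: Add suffix '-ful' to 'disrespect' = 'disrespectful'

disrespectful


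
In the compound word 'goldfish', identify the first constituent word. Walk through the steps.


Split 'goldfish' into 'gold' + 'fish'. The first part is 'gold'.

gold


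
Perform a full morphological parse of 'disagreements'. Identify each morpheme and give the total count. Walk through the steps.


Step 1: Identify prefix: 'dis' (meaning: not/apart)
Step 2: Identify root: 'agree'
Step 3: Identify suffix(es): 'ment, s'
Decomposition: dis- (prefix: not/apart) + agree (root) + -ment (suffix: action/result) + -s (plural)
Total morphemes: 4

4 morphemes (dis- (prefix: not/apart) + agree (root) + -ment (suffix: action/result) + -s (plural))


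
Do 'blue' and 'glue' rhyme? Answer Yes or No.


Rime (stressed vowel + following sounds) of 'blue': -ue = /uː/
Rime of 'glue': -ue = /uː/
/uː/ and /uː/ are the same ending sound, so the words rhyme.

Yes


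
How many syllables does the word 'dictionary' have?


Break 'dictionary' into syllables: dic-tion-ar-y -> dic | tion | ar | y = 4 syllables

4 syllables


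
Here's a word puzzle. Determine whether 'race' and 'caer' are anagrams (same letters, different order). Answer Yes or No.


Sorted letters of 'race': 'acer'
Sorted letters of 'caer': 'acer'
They match.

Yes


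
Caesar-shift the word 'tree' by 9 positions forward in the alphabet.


Shift each letter by 9: t -> c, r -> a, e -> n, e -> n. Result: 'cann'.

cann


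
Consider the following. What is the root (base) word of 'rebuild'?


Remove prefix 're' from 'rebuild' to get root 'build'.

build


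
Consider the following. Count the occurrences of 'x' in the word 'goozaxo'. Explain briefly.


Letter 'x' in 'goozaxo': found at position(s) 6 = 1 occurrence(s).

1


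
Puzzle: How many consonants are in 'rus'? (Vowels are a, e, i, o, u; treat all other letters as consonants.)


Consonants in 'rus': r, s = 2 consonants.

2


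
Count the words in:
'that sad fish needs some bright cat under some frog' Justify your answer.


Split into words: that | sad | fish | needs | some | bright | cat | under | some | frog = 10 words.

10


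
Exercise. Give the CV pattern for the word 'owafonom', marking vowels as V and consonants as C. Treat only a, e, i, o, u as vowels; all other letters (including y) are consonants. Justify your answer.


Letter mapping: o = V, w = C, a = V, f = C, o = V, n = C, o = V, m = C.

VCVCVCVC


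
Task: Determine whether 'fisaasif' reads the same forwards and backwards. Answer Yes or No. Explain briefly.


Forward: 'fisaasif'
Reversed: 'fisaasif'
They are identical.

Yes


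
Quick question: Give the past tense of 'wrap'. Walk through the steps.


Apply rule: Double final consonant and add -ed. 'wrap' becomes 'wrapped'.

wrapped


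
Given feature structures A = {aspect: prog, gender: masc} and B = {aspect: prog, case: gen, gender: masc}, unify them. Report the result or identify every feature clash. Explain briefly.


Compare features:
aspect: A=prog vs B=prog -> unified: prog
case: A=_ vs B=gen -> unified: gen
gender: A=masc vs B=masc -> unified: masc
No clashes found.

Unified: {aspect: prog, case: gen, gender: masc}


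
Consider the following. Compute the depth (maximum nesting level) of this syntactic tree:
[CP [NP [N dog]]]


Count bracket nesting levels:
'[' at pos 0: depth = 1
'[' at pos 4: depth = 2
'[' at pos 8: depth = 3
Maximum depth reached: 3

3


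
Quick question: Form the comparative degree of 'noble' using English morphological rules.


Apply comparative formation (ends in e: add -r): 'noble' -> 'nobler'.

nobler


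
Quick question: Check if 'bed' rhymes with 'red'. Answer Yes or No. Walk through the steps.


Rime (stressed vowel + following sounds) of 'bed': -ed = /ɛd/
Rime of 'red': -ed = /ɛd/
/ɛd/ and /ɛd/ are the same ending sound, so the words rhyme.

Yes


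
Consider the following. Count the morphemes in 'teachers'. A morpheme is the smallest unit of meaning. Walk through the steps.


Decomposition: teach (root) + -er (suffix) + -s (plural) = 3 morpheme(s)

3 morphemes


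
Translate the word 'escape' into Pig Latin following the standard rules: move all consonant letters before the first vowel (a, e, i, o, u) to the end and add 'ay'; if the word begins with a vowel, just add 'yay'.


'escape' starts with a vowel, so add 'yay': 'escapeyay'.

escapeyay


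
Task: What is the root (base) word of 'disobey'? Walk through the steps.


Remove prefix 'dis' from 'disobey' to get root 'obey'.

obey


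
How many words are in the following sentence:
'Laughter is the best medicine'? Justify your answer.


Split into words: Laughter | is | the | best | medicine = 5 words.

5


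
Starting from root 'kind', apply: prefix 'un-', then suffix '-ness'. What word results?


Step 1: Add prefix 'un-' to 'kind' = 'unkind'
Step 2: Add suffix '-ness' to 'unkind' = 'unkindness'

unkindness


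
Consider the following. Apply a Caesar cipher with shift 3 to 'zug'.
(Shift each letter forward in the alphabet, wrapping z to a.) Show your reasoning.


Shift each letter by 3: z -> c, u -> x, g -> j. Result: 'cxj'.

cxj


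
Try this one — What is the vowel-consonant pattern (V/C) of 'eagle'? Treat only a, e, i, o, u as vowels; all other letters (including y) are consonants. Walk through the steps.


Letter mapping: e = V, a = V, g = C, l = C, e = V.

VVCCV


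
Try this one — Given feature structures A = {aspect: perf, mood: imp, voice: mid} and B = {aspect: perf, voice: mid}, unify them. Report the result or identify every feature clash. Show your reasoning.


Compare features:
aspect: A=perf vs B=perf -> unified: perf
mood: A=imp vs B=_ -> unified: imp
voice: A=mid vs B=mid -> unified: mid
No clashes found.

Unified: {aspect: perf, mood: imp, voice: mid}


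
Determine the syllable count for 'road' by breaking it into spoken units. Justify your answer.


Break 'road' into syllables: road -> road = 1 syllable

1 syllable


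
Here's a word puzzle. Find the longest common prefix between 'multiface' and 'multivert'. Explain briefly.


Compare from the start: 5 characters match: 'multi'. Mismatch at position 6: 'f' vs 'v'.

multi


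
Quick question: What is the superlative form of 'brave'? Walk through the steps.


Apply superlative formation (ends in e: add -st): 'brave' -> 'bravest'.

bravest


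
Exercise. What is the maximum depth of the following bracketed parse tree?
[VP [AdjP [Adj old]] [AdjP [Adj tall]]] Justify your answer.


Count bracket nesting levels:
'[' at pos 0: depth = 1
'[' at pos 4: depth = 2
'[' at pos 10: depth = 3
'[' at pos 21: depth = 2
'[' at pos 27: depth = 3
Maximum depth reached: 3

3


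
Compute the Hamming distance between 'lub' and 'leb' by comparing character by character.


Alignment:
Position 1: 'l' vs 'l' = match
Position 2: 'u' vs 'e' = DIFFER
Position 3: 'b' vs 'b' = match
Total differences: 1

1


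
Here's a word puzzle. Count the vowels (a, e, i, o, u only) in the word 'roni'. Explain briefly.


Vowels in 'roni': o, i = 2 vowels.

2
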